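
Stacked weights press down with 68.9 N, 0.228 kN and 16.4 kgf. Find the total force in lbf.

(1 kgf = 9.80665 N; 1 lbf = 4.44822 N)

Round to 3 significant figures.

68.9 N (already N)
0.228 kN × 1000 = 228 N
16.4 kgf × 9.80665 = 160.829 N
Total: 68.9 + 228 + 160.829 = 457.729 N
In lbf: 457.729 / 4.44822 = 102.902 lbf

103 lbf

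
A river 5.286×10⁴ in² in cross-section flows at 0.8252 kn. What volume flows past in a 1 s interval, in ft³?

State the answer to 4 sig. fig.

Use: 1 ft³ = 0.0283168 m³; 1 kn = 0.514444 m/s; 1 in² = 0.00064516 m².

0.8252 kn × 0.514444 = 0.424519 m/s
5.286×10⁴ in² × 0.00064516 = 34.1032 m²
V = v × A × t = 0.424519 m/s × 34.1032 m² × 1 s = 14.4775 m³
14.4775 m³ ÷ (0.0283168 m³/ft³) = 511.269 ft³

511.3 ft³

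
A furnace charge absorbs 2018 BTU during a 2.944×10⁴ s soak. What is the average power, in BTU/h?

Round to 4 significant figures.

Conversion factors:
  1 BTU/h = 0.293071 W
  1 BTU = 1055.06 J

246.8 BTU/h

2018 BTU × 1055.06 = 2.12911×10⁶ J
P = E / t = 2.12911×10⁶ J / 29440 s = 72.3203 W
72.3203 W ÷ (0.293071 W/BTU/h) = 246.767 BTU/h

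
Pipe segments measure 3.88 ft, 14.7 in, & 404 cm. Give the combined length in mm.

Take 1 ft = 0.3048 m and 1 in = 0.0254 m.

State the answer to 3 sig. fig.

5600 mm

3.88 ft × 0.3048 → 1.18262 m
14.7 in × 0.0254 → 0.37338 m
404 cm × 0.01 → 4.04 m
Sum: 1.18262 + 0.37338 + 4.04 = 5.596 m
In mm: 5.596 / 0.001 = 5596 mm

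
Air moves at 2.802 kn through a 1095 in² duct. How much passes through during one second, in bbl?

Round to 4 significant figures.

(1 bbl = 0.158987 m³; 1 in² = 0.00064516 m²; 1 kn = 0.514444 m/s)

2.802 kn × 0.514444 = 1.44147 m/s
1095 in² × 0.00064516 = 0.70645 m²
V = v × A × t = 1.44147 m/s × 0.70645 m² × 1 s = 1.01833 m³
1.01833 m³ ÷ (0.158987 m³/bbl) = 6.40511 bbl

6.405 bbl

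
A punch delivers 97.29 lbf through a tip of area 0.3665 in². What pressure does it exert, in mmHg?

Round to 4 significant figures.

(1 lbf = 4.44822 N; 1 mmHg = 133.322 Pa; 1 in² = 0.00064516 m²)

1.373×10⁴ mmHg

97.29 lbf × 4.44822 → 432.767 N
0.3665 in² × 0.00064516 → 2.36451×10⁻⁴ m²
P = F / A = 432.767 N / 2.36451×10⁻⁴ m² = 1.83026×10⁶ Pa
1.83026×10⁶ Pa ÷ (133.322 Pa/mmHg) = 13728.1 mmHg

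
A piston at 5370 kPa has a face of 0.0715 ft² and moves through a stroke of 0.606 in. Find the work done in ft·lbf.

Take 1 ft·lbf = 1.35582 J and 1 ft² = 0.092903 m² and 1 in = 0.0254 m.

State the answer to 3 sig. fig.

5370 kPa → 5.37×10⁶ Pa
0.0715 ft² → 0.00664256 m²
F = P × A = 5.37×10⁶ × 0.00664256 = 35670.5 N
0.606 in → 0.0153924 m
W = F × d = 35670.5 × 0.0153924 = 549.055 J
In ft·lbf: 549.055 / 1.35582 = 404.962 ft·lbf

405 ft·lbf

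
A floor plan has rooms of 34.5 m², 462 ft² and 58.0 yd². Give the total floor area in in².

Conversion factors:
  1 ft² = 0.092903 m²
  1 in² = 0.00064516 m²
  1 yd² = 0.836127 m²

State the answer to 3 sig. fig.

1.95×10⁵ in²

34.5 m² (already m²)
462 ft² × 0.092903 = 42.9212 m²
58.0 yd² × 0.836127 = 48.4954 m²
Total: 34.5 + 42.9212 + 48.4954 = 125.917 m²
In in²: 125.917 / 0.00064516 = 195172 in²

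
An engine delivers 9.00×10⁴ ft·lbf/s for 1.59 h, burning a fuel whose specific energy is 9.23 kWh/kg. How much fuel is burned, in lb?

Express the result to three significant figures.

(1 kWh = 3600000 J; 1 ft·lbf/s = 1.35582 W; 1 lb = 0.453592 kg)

46.3 lb

9.00×10⁴ ft·lbf/s → 122024 W
1.59 h → 5724 s
E = P × t = 122024 × 5724 = 6.98465×10⁸ J
9.23 kWh/kg → 3.3228×10⁷ J/kg
m = E / e_s = 6.98465×10⁸ / 3.3228×10⁷ = 21.0204 kg
In lb: 21.0204 / 0.453592 = 46.3421 lb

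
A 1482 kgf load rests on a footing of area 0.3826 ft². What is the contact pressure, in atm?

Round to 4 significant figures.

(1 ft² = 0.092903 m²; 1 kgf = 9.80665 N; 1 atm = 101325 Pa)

1482 kgf × 9.80665 = 14533.5 N
0.3826 ft² × 0.092903 = 0.0355447 m²
P = F / A = 14533.5 N / 0.0355447 m² = 408880 Pa
408880 Pa ÷ (101325 Pa/atm) = 4.03533 atm

4.035 atm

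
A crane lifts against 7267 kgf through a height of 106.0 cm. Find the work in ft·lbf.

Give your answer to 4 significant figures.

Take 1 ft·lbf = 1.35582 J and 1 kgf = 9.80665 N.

7267 kgf × 9.80665 → 71264.9 N
106.0 cm × 0.01 → 1.06 m
W = F × d = 71264.9 N × 1.06 m = 75540.8 J
75540.8 J ÷ (1.35582 J/ft·lbf) = 55716 ft·lbf

5.572×10⁴ ft·lbf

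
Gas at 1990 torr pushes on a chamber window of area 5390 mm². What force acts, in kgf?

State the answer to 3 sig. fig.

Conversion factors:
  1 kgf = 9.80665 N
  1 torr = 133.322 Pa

146 kgf

1990 torr × 133.322 → 265311 Pa
5390 mm² × 10⁻⁶ → 0.00539 m²
F = P × A = 265311 Pa × 0.00539 m² = 1430.03 N
1430.03 N ÷ (9.80665 N/kgf) = 145.822 kgf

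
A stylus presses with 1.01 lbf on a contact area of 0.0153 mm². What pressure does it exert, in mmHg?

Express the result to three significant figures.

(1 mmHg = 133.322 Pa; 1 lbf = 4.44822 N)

1.01 lbf × 4.44822 = 4.4927 N
0.0153 mm² × 10⁻⁶ = 1.53×10⁻⁸ m²
P = F / A = 4.4927 N / 1.53×10⁻⁸ m² = 2.93641×10⁸ Pa
2.93641×10⁸ Pa ÷ (133.322 Pa/mmHg) = 2.20249×10⁶ mmHg

2.20×10⁶ mmHg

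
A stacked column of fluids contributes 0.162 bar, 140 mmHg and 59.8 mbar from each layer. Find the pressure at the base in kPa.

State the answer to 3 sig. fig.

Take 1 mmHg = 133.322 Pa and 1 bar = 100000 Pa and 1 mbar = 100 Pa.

40.8 kPa

0.162 bar × 100000 = 16200 Pa
140 mmHg × 133.322 = 18665.1 Pa
59.8 mbar × 100 = 5980 Pa
Combined: 16200 + 18665.1 + 5980 = 40845.1 Pa
In kPa: 40845.1 / 1000 = 40.8451 kPa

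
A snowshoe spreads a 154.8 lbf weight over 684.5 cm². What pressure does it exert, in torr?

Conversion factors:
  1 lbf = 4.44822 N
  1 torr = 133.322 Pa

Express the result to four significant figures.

154.8 lbf × 4.44822 = 688.584 N
684.5 cm² × 0.0001 = 0.06845 m²
P = F / A = 688.584 N / 0.06845 m² = 10059.7 Pa
10059.7 Pa ÷ (133.322 Pa/torr) = 75.4542 torr

75.45 torr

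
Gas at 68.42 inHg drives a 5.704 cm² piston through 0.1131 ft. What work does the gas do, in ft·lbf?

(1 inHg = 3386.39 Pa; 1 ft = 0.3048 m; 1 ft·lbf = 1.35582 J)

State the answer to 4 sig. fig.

68.42 inHg → 231697 Pa
5.704 cm² → 5.704×10⁻⁴ m²
F = P × A = 231697 × 5.704×10⁻⁴ = 132.16 N
0.1131 ft → 0.0344729 m
W = F × d = 132.16 × 0.0344729 = 4.55594 J
In ft·lbf: 4.55594 / 1.35582 = 3.36028 ft·lbf

3.360 ft·lbf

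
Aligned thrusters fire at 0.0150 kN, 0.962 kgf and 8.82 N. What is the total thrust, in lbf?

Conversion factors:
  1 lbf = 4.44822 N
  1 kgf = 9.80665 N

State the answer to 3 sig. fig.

7.48 lbf

0.0150 kN × 1000 = 15 N
0.962 kgf × 9.80665 = 9.434 N
8.82 N (already N)
Total: 15 + 9.434 + 8.82 = 33.254 N
In lbf: 33.254 / 4.44822 = 7.4758 lbf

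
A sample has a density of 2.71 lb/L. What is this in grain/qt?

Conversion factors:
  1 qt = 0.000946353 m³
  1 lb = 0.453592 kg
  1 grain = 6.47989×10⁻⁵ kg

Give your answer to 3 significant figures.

2.71 lb/L × 0.453592 kg/lb ÷ 0.001 m³/L = 1229.23 kg/m³
1229.23 kg/m³ ÷ 6.47989×10⁻⁵ kg/grain × 0.000946353 m³/qt = 17952.2 grain/qt

1.80×10⁴ grain/qt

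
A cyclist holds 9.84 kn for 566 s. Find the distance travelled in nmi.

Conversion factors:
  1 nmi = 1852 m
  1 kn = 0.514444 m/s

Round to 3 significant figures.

1.55 nmi

9.84 kn × 0.514444 = 5.06213 m/s
d = v × t = 5.06213 m/s × 566 s = 2865.17 m
2865.17 m ÷ (1852 m/nmi) = 1.54707 nmi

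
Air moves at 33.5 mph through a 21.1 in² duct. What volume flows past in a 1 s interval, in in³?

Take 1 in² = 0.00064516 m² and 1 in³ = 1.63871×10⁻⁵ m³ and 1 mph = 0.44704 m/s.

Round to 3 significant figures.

33.5 mph × 0.44704 → 14.9758 m/s
21.1 in² × 0.00064516 → 0.0136129 m²
V = v × A × t = 14.9758 m/s × 0.0136129 m² × 1 s = 0.203864 m³
0.203864 m³ ÷ (1.63871×10⁻⁵ m³/in³) = 12440.5 in³

1.24×10⁴ in³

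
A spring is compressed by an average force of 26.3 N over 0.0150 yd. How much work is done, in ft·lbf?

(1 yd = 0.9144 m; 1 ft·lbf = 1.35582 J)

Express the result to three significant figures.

0.0150 yd × 0.9144 = 0.013716 m
W = F × d = 26.3 N × 0.013716 m = 0.360731 J
0.360731 J ÷ (1.35582 J/ft·lbf) = 0.266061 ft·lbf

0.266 ft·lbf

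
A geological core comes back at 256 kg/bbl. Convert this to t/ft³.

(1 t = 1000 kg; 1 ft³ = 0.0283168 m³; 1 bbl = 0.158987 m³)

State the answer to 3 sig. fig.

0.0456 t/ft³

256 kg/bbl ÷ 0.158987 m³/bbl = 1610.19 kg/m³
1610.19 kg/m³ ÷ 1000 kg/t × 0.0283168 m³/ft³ = 0.0455954 t/ft³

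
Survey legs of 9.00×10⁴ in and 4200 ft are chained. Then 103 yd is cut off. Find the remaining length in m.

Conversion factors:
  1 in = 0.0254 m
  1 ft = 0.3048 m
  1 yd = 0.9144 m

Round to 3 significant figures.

3470 m

9.00×10⁴ in × 0.0254 = 2286 m
4200 ft × 0.3048 = 1280.16 m
103 yd × 0.9144 = 94.1832 m
Result: 2286 + 1280.16 − 94.1832 = 3471.98 m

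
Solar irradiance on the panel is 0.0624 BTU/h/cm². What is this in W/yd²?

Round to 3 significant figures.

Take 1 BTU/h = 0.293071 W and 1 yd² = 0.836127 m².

153 W/yd²

0.0624 BTU/h/cm² × 0.293071 W/BTU/h ÷ 0.0001 m²/cm² = 182.876 W/m²
182.876 W/m² × 0.836127 m²/yd² = 152.908 W/yd²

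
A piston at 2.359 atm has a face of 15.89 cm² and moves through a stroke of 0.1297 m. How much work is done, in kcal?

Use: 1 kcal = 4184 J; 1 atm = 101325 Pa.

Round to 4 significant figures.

2.359 atm → 239026 Pa
15.89 cm² → 0.001589 m²
F = P × A = 239026 × 0.001589 = 379.812 N
W = F × d = 379.812 × 0.1297 = 49.2616 J
In kcal: 49.2616 / 4184 = 0.0117738 kcal

0.01177 kcal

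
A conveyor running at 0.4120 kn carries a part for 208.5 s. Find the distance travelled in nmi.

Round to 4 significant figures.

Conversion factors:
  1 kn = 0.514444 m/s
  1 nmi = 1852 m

0.4120 kn × 0.514444 → 0.211951 m/s
d = v × t = 0.211951 m/s × 208.5 s = 44.1918 m
44.1918 m ÷ (1852 m/nmi) = 0.0238617 nmi

0.02386 nmi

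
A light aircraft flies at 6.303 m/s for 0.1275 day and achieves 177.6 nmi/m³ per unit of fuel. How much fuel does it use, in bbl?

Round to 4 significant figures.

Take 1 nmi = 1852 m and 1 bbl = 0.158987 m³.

1.328 bbl

0.1275 day → 11016 s
d = v × t = 6.303 × 11016 = 69433.8 m
177.6 nmi/m³ → 328915 m/m³
V = d / (distance per unit fuel) = 69433.8 / 328915 = 0.2111 m³
In bbl: 0.2111 / 0.158987 = 1.32778 bbl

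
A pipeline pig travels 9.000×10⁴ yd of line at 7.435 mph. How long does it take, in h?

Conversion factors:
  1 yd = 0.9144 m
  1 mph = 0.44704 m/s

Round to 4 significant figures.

9.000×10⁴ yd × 0.9144 → 82296 m
7.435 mph × 0.44704 → 3.32374 m/s
t = d / v = 82296 m / 3.32374 m/s = 24760.1 s
24760.1 s ÷ (3600 s/h) = 6.87781 h

6.878 h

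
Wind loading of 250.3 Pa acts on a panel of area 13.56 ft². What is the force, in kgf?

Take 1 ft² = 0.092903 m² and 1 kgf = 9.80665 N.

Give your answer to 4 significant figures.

13.56 ft² × 0.092903 = 1.25976 m²
F = P × A = 250.3 Pa × 1.25976 m² = 315.318 N
315.318 N ÷ (9.80665 N/kgf) = 32.1535 kgf

32.15 kgf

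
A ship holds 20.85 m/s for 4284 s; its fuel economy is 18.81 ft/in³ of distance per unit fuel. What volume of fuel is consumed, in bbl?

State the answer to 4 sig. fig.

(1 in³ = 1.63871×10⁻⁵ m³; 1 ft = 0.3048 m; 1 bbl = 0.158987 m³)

1.606 bbl

d = v × t = 20.85 × 4284 = 89321.4 m
18.81 ft/in³ → 349866 m/m³
V = d / (distance per unit fuel) = 89321.4 / 349866 = 0.255302 m³
In bbl: 0.255302 / 0.158987 = 1.6058 bbl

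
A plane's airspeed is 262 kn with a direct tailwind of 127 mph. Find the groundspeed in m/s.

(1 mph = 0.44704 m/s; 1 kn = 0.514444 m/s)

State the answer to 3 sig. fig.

262 kn × 0.514444 → 134.784 m/s
127 mph × 0.44704 → 56.7741 m/s
Total: 134.784 + 56.7741 = 191.558 m/s

192 m/s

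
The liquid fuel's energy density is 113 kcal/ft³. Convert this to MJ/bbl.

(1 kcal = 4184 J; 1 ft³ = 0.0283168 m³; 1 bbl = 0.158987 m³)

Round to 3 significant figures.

113 kcal/ft³ × 4184 J/kcal ÷ 0.0283168 m³/ft³ = 1.66965×10⁷ J/m³
1.66965×10⁷ J/m³ ÷ 1000000 J/MJ × 0.158987 m³/bbl = 2.65453 MJ/bbl

2.65 MJ/bbl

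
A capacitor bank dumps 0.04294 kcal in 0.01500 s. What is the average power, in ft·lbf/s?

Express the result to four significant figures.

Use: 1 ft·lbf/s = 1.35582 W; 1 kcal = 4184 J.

8834 ft·lbf/s

0.04294 kcal × 4184 → 179.661 J
P = E / t = 179.661 J / 0.015 s = 11977.4 W
11977.4 W ÷ (1.35582 W/ft·lbf/s) = 8834.06 ft·lbf/s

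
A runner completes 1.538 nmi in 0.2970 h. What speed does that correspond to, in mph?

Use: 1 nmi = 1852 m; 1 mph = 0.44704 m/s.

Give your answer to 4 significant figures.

5.959 mph

1.538 nmi × 1852 → 2848.38 m
0.2970 h × 3600 → 1069.2 s
v = d / t = 2848.38 m / 1069.2 s = 2.66403 m/s
2.66403 m/s ÷ (0.44704 m/s/mph) = 5.95927 mph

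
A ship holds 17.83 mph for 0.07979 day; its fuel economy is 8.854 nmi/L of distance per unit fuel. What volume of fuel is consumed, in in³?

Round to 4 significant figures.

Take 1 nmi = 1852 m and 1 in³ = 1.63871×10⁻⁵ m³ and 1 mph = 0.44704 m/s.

17.83 mph → 7.97072 m/s
0.07979 day → 6893.86 s
d = v × t = 7.97072 × 6893.86 = 54949 m
8.854 nmi/L → 1.63976×10⁷ m/m³
V = d / (distance per unit fuel) = 54949 / 1.63976×10⁷ = 0.00335104 m³
In in³: 0.00335104 / 1.63871×10⁻⁵ = 204.493 in³

204.5 in³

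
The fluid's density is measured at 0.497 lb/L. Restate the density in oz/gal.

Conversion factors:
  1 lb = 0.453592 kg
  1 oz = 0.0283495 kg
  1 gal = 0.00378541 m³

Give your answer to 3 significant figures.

0.497 lb/L × 0.453592 kg/lb ÷ 0.001 m³/L = 225.435 kg/m³
225.435 kg/m³ ÷ 0.0283495 kg/oz × 0.00378541 m³/gal = 30.1016 oz/gal

30.1 oz/gal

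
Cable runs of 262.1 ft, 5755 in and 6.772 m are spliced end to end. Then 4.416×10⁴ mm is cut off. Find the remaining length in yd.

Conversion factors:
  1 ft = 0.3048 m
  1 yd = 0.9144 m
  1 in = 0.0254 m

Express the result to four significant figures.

206.3 yd

262.1 ft × 0.3048 → 79.8881 m
5755 in × 0.0254 → 146.177 m
6.772 m (already m)
4.416×10⁴ mm × 0.001 → 44.16 m
Sum: 79.8881 + 146.177 + 6.772 − 44.16 = 188.677 m
In yd: 188.677 / 0.9144 = 206.34 yd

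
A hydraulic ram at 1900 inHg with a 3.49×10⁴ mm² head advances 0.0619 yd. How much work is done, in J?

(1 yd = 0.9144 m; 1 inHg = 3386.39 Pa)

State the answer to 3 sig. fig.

1.27×10⁴ J

1900 inHg → 6.43414×10⁶ Pa
3.49×10⁴ mm² → 0.0349 m²
F = P × A = 6.43414×10⁶ × 0.0349 = 224551 N
0.0619 yd → 0.0566014 m
W = F × d = 224551 × 0.0566014 = 12709.9 J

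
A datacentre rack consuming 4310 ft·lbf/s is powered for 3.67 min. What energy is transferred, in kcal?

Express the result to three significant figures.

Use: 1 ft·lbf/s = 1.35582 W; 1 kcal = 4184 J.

308 kcal

4310 ft·lbf/s × 1.35582 → 5843.58 W
3.67 min × 60 → 220.2 s
E = P × t = 5843.58 W × 220.2 s = 1.28676×10⁶ J
1.28676×10⁶ J ÷ (4184 J/kcal) = 307.543 kcal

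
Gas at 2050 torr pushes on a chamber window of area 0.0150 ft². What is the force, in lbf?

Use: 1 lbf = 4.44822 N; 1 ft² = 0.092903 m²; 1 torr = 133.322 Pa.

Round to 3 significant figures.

85.6 lbf

2050 torr × 133.322 → 273310 Pa
0.0150 ft² × 0.092903 → 0.00139354 m²
F = P × A = 273310 Pa × 0.00139354 m² = 380.868 N
380.868 N ÷ (4.44822 N/lbf) = 85.6226 lbf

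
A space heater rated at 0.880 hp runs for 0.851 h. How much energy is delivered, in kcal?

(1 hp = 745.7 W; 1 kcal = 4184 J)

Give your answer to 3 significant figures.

480 kcal

0.880 hp × 745.7 = 656.216 W
0.851 h × 3600 = 3063.6 s
E = P × t = 656.216 W × 3063.6 s = 2.01038×10⁶ J
2.01038×10⁶ J ÷ (4184 J/kcal) = 480.492 kcal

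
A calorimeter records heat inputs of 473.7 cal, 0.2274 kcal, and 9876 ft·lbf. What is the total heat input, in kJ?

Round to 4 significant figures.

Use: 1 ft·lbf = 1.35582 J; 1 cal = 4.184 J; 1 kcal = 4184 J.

473.7 cal × 4.184 → 1981.96 J
0.2274 kcal × 4184 → 951.442 J
9876 ft·lbf × 1.35582 → 13390.1 J
Combined: 1981.96 + 951.442 + 13390.1 = 16323.5 J
In kJ: 16323.5 / 1000 = 16.3235 kJ

16.32 kJ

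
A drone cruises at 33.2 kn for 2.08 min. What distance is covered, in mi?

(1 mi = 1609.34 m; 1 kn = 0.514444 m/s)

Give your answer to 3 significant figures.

33.2 kn × 0.514444 → 17.0795 m/s
2.08 min × 60 → 124.8 s
d = v × t = 17.0795 m/s × 124.8 s = 2131.52 m
2131.52 m ÷ (1609.34 m/mi) = 1.32447 mi

1.32 mi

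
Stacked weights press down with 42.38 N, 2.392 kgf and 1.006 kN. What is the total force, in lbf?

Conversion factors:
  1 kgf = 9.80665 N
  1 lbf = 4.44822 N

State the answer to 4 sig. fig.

42.38 N (already N)
2.392 kgf × 9.80665 = 23.4575 N
1.006 kN × 1000 = 1006 N
Sum: 42.38 + 23.4575 + 1006 = 1071.84 N
In lbf: 1071.84 / 4.44822 = 240.959 lbf

241.0 lbf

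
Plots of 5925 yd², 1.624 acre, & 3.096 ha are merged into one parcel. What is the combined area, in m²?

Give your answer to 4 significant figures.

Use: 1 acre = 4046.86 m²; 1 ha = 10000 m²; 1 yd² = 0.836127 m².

4.249×10⁴ m²

5925 yd² × 0.836127 = 4954.05 m²
1.624 acre × 4046.86 = 6572.1 m²
3.096 ha × 10000 = 30960 m²
Combined: 4954.05 + 6572.1 + 30960 = 42486.2 m²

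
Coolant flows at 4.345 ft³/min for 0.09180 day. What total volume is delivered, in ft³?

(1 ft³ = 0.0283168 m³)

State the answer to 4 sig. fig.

4.345 ft³/min → 0.00205061 m³/s
0.09180 day → 7931.52 s
V = Q × t = 0.00205061 × 7931.52 = 16.2645 m³
In ft³: 16.2645 / 0.0283168 = 574.376 ft³

574.4 ft³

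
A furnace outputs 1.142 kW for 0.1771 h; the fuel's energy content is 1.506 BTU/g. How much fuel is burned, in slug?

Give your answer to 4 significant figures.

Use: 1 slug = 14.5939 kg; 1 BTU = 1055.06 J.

0.03140 slug

1.142 kW → 1142 W
0.1771 h → 637.56 s
E = P × t = 1142 × 637.56 = 728094 J
1.506 BTU/g → 1.58892×10⁶ J/kg
m = E / e_s = 728094 / 1.58892×10⁶ = 0.458232 kg
In slug: 0.458232 / 14.5939 = 0.0313989 slug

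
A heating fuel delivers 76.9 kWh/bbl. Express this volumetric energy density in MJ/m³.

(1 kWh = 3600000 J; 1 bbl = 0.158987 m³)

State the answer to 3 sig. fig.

1740 MJ/m³

76.9 kWh/bbl × 3600000 J/kWh ÷ 0.158987 m³/bbl = 1.74127×10⁹ J/m³
1.74127×10⁹ J/m³ ÷ 1000000 J/MJ = 1741.27 MJ/m³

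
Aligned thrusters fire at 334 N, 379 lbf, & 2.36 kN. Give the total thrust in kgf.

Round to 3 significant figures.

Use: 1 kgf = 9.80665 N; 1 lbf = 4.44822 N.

447 kgf

334 N (already N)
379 lbf × 4.44822 = 1685.88 N
2.36 kN × 1000 = 2360 N
Total: 334 + 1685.88 + 2360 = 4379.88 N
In kgf: 4379.88 / 9.80665 = 446.623 kgf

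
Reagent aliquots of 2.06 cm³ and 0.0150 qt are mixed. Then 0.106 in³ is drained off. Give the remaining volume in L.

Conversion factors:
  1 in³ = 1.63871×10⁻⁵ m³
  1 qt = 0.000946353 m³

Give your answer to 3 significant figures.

2.06 cm³ × 10⁻⁶ → 2.06×10⁻⁶ m³
0.0150 qt × 0.000946353 → 1.41953×10⁻⁵ m³
0.106 in³ × 1.63871×10⁻⁵ → 1.73703×10⁻⁶ m³
Sum: 2.06×10⁻⁶ + 1.41953×10⁻⁵ − 1.73703×10⁻⁶ = 1.45183×10⁻⁵ m³
In L: 1.45183×10⁻⁵ / 0.001 = 0.0145183 L

0.0145 L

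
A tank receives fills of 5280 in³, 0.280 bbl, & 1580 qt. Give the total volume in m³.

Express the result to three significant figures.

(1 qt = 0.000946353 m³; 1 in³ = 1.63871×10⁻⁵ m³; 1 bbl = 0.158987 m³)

1.63 m³

5280 in³ × 1.63871×10⁻⁵ = 0.0865239 m³
0.280 bbl × 0.158987 = 0.0445164 m³
1580 qt × 0.000946353 = 1.49524 m³
Sum: 0.0865239 + 0.0445164 + 1.49524 = 1.62628 m³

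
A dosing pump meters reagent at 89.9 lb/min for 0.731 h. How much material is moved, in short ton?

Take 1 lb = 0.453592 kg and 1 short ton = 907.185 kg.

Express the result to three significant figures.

1.97 short ton

89.9 lb/min → 0.679632 kg/s
0.731 h → 2631.6 s
m = ṁ × t = 0.679632 × 2631.6 = 1788.52 kg
In short ton: 1788.52 / 907.185 = 1.97151 short ton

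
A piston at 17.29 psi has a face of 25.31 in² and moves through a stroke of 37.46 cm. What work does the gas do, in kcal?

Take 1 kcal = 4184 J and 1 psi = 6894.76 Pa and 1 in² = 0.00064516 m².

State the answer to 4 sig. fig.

17.29 psi → 119210 Pa
25.31 in² → 0.016329 m²
F = P × A = 119210 × 0.016329 = 1946.58 N
37.46 cm → 0.3746 m
W = F × d = 1946.58 × 0.3746 = 729.189 J
In kcal: 729.189 / 4184 = 0.17428 kcal

0.1743 kcal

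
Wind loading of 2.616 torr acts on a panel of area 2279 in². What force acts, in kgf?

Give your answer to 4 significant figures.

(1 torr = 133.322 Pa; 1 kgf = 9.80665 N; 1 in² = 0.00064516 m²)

2.616 torr × 133.322 → 348.77 Pa
2279 in² × 0.00064516 → 1.47032 m²
F = P × A = 348.77 Pa × 1.47032 m² = 512.804 N
512.804 N ÷ (9.80665 N/kgf) = 52.2915 kgf

52.29 kgf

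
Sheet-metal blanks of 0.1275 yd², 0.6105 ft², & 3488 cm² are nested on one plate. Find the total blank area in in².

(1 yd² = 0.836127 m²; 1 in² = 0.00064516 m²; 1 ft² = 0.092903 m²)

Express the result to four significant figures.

0.1275 yd² × 0.836127 → 0.106606 m²
0.6105 ft² × 0.092903 → 0.0567173 m²
3488 cm² × 0.0001 → 0.3488 m²
Combined: 0.106606 + 0.0567173 + 0.3488 = 0.512123 m²
In in²: 0.512123 / 0.00064516 = 793.792 in²

793.8 in²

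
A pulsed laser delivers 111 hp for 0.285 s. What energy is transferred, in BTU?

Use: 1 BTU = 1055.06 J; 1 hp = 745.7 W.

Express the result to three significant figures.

22.4 BTU

111 hp × 745.7 → 82772.7 W
E = P × t = 82772.7 W × 0.285 s = 23590.2 J
23590.2 J ÷ (1055.06 J/BTU) = 22.3591 BTU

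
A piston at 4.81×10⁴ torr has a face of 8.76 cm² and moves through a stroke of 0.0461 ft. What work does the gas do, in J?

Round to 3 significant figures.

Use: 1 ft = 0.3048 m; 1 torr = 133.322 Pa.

78.9 J

4.81×10⁴ torr → 6.41279×10⁶ Pa
8.76 cm² → 8.76×10⁻⁴ m²
F = P × A = 6.41279×10⁶ × 8.76×10⁻⁴ = 5617.6 N
0.0461 ft → 0.0140513 m
W = F × d = 5617.6 × 0.0140513 = 78.9346 J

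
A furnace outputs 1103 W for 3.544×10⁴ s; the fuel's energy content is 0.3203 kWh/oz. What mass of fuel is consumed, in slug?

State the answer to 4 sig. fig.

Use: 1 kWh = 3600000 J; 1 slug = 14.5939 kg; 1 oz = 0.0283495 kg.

0.06585 slug

E = P × t = 1103 × 35440 = 3.90903×10⁷ J
0.3203 kWh/oz → 4.06737×10⁷ J/kg
m = E / e_s = 3.90903×10⁷ / 4.06737×10⁷ = 0.961071 kg
In slug: 0.961071 / 14.5939 = 0.0658543 slug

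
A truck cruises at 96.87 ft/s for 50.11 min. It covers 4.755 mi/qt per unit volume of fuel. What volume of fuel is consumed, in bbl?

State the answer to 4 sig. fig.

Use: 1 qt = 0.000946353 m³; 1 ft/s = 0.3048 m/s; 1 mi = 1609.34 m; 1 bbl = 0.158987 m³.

0.06905 bbl

96.87 ft/s → 29.526 m/s
50.11 min → 3006.6 s
d = v × t = 29.526 × 3006.6 = 88772.9 m
4.755 mi/qt → 8.08621×10⁶ m/m³
V = d / (distance per unit fuel) = 88772.9 / 8.08621×10⁶ = 0.0109783 m³
In bbl: 0.0109783 / 0.158987 = 0.0690516 bbl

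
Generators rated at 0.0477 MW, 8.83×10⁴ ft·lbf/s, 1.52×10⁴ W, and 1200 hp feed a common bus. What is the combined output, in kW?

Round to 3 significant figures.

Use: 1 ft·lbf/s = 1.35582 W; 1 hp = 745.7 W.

0.0477 MW × 1000000 = 47700 W
8.83×10⁴ ft·lbf/s × 1.35582 = 119719 W
1.52×10⁴ W (already W)
1200 hp × 745.7 = 894840 W
Combined: 47700 + 119719 + 15200 + 894840 = 1.07746×10⁶ W
In kW: 1.07746×10⁶ / 1000 = 1077.46 kW

1080 kW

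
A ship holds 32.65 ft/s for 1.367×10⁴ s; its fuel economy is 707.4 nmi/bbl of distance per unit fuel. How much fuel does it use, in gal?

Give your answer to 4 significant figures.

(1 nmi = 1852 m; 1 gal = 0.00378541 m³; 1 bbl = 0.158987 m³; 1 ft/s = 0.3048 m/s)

32.65 ft/s → 9.95172 m/s
d = v × t = 9.95172 × 13670 = 136040 m
707.4 nmi/bbl → 8.24033×10⁶ m/m³
V = d / (distance per unit fuel) = 136040 / 8.24033×10⁶ = 0.016509 m³
In gal: 0.016509 / 0.00378541 = 4.36122 gal

4.361 gal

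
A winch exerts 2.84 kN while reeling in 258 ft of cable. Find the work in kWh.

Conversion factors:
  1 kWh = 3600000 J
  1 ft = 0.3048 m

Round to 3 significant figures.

2.84 kN × 1000 = 2840 N
258 ft × 0.3048 = 78.6384 m
W = F × d = 2840 N × 78.6384 m = 223333 J
223333 J ÷ (3600000 J/kWh) = 0.0620369 kWh

0.0620 kWh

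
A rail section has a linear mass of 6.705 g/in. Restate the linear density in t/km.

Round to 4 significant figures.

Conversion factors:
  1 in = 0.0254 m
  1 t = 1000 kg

0.2640 t/km

6.705 g/in × 0.001 kg/g ÷ 0.0254 m/in = 0.263976 kg/m
0.263976 kg/m ÷ 1000 kg/t × 1000 m/km = 0.263976 t/km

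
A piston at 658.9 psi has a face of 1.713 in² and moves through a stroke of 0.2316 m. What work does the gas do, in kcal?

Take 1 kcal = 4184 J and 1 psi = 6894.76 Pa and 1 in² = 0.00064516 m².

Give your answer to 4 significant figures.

0.2779 kcal

658.9 psi → 4.54296×10⁶ Pa
1.713 in² → 0.00110516 m²
F = P × A = 4.54296×10⁶ × 0.00110516 = 5020.7 N
W = F × d = 5020.7 × 0.2316 = 1162.79 J
In kcal: 1162.79 / 4184 = 0.277913 kcal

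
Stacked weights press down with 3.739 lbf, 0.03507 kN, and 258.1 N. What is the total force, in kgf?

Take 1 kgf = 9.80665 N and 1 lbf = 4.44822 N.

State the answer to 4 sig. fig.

31.59 kgf

3.739 lbf × 4.44822 → 16.6319 N
0.03507 kN × 1000 → 35.07 N
258.1 N (already N)
Total: 16.6319 + 35.07 + 258.1 = 309.802 N
In kgf: 309.802 / 9.80665 = 31.591 kgf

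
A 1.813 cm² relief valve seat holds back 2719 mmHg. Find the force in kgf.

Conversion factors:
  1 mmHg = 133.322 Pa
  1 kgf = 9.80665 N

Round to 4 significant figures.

6.702 kgf

2719 mmHg × 133.322 → 362503 Pa
1.813 cm² × 0.0001 → 1.813×10⁻⁴ m²
F = P × A = 362503 Pa × 1.813×10⁻⁴ m² = 65.7218 N
65.7218 N ÷ (9.80665 N/kgf) = 6.70176 kgf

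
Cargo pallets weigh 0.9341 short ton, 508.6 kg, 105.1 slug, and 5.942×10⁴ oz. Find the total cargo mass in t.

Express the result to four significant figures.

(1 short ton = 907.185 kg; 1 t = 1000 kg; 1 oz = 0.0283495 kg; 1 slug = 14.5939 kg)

4.574 t

0.9341 short ton × 907.185 = 847.402 kg
508.6 kg (already kg)
105.1 slug × 14.5939 = 1533.82 kg
5.942×10⁴ oz × 0.0283495 = 1684.53 kg
Combined: 847.402 + 508.6 + 1533.82 + 1684.53 = 4574.35 kg
In t: 4574.35 / 1000 = 4.57435 t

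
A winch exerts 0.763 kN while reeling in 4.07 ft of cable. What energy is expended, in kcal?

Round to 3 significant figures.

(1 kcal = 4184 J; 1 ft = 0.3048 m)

0.226 kcal

0.763 kN × 1000 = 763 N
4.07 ft × 0.3048 = 1.24054 m
W = F × d = 763 N × 1.24054 m = 946.532 J
946.532 J ÷ (4184 J/kcal) = 0.226227 kcal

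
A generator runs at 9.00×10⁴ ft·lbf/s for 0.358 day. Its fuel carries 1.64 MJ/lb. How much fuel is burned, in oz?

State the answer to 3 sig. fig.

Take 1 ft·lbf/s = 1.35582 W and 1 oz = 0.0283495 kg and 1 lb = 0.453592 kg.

3.68×10⁴ oz

9.00×10⁴ ft·lbf/s → 122024 W
0.358 day → 30931.2 s
E = P × t = 122024 × 30931.2 = 3.77435×10⁹ J
1.64 MJ/lb → 3.61558×10⁶ J/kg
m = E / e_s = 3.77435×10⁹ / 3.61558×10⁶ = 1043.91 kg
In oz: 1043.91 / 0.0283495 = 36822.9 oz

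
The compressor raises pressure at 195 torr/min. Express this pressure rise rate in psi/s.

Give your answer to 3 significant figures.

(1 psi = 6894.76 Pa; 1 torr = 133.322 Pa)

195 torr/min × 133.322 Pa/torr ÷ 60 s/min = 433.297 Pa/s
433.297 Pa/s ÷ 6894.76 Pa/psi = 0.0628444 psi/s

0.0628 psi/s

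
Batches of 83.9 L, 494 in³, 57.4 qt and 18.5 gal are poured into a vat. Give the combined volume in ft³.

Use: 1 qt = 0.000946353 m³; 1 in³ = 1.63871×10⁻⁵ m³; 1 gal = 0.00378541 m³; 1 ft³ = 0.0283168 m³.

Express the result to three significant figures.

7.64 ft³

83.9 L × 0.001 = 0.0839 m³
494 in³ × 1.63871×10⁻⁵ = 0.00809523 m³
57.4 qt × 0.000946353 = 0.0543207 m³
18.5 gal × 0.00378541 = 0.0700301 m³
Combined: 0.0839 + 0.00809523 + 0.0543207 + 0.0700301 = 0.216346 m³
In ft³: 0.216346 / 0.0283168 = 7.6402 ft³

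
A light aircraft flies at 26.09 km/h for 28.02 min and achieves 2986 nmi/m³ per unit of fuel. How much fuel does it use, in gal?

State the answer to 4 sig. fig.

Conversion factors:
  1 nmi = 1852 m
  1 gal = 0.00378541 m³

26.09 km/h → 7.24722 m/s
28.02 min → 1681.2 s
d = v × t = 7.24722 × 1681.2 = 12184 m
2986 nmi/m³ → 5.53007×10⁶ m/m³
V = d / (distance per unit fuel) = 12184 / 5.53007×10⁶ = 0.00220323 m³
In gal: 0.00220323 / 0.00378541 = 0.582032 gal

0.5820 gal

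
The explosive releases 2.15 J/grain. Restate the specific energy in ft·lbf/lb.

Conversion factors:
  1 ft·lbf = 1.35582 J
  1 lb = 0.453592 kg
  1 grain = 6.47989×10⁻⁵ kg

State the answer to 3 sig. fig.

1.11×10⁴ ft·lbf/lb

2.15 J/grain ÷ 6.47989×10⁻⁵ kg/grain = 33179.6 J/kg
33179.6 J/kg ÷ 1.35582 J/ft·lbf × 0.453592 kg/lb = 11100.3 ft·lbf/lb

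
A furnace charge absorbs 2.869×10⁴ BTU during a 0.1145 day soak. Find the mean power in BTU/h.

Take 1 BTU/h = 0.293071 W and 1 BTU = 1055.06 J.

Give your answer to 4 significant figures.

2.869×10⁴ BTU × 1055.06 = 3.02697×10⁷ J
0.1145 day × 86400 = 9892.8 s
P = E / t = 3.02697×10⁷ J / 9892.8 s = 3059.77 W
3059.77 W ÷ (0.293071 W/BTU/h) = 10440.4 BTU/h

1.044×10⁴ BTU/h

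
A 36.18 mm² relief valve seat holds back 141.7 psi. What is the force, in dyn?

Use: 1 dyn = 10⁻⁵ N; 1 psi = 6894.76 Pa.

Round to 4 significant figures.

141.7 psi × 6894.76 = 976987 Pa
36.18 mm² × 10⁻⁶ = 3.618×10⁻⁵ m²
F = P × A = 976987 Pa × 3.618×10⁻⁵ m² = 35.3474 N
35.3474 N ÷ (10⁻⁵ N/dyn) = 3.53474×10⁶ dyn

3.535×10⁶ dyn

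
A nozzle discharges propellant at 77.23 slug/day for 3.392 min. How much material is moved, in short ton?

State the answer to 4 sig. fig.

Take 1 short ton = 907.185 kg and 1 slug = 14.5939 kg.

0.002927 short ton

77.23 slug/day → 0.013045 kg/s
3.392 min → 203.52 s
m = ṁ × t = 0.013045 × 203.52 = 2.65492 kg
In short ton: 2.65492 / 907.185 = 0.00292655 short ton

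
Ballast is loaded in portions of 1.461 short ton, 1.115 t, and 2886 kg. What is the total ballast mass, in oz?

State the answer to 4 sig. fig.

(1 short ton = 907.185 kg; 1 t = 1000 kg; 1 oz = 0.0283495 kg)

1.879×10⁵ oz

1.461 short ton × 907.185 = 1325.4 kg
1.115 t × 1000 = 1115 kg
2886 kg (already kg)
Combined: 1325.4 + 1115 + 2886 = 5326.4 kg
In oz: 5326.4 / 0.0283495 = 187883 oz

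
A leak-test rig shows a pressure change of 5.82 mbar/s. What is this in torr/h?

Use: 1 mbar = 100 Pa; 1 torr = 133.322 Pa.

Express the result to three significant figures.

1.57×10⁴ torr/h

5.82 mbar/s × 100 Pa/mbar = 582 Pa/s
582 Pa/s ÷ 133.322 Pa/torr × 3600 s/h = 15715.3 torr/h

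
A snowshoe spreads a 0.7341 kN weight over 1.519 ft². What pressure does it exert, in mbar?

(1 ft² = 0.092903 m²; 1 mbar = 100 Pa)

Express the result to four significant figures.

52.02 mbar

0.7341 kN × 1000 = 734.1 N
1.519 ft² × 0.092903 = 0.14112 m²
P = F / A = 734.1 N / 0.14112 m² = 5201.96 Pa
5201.96 Pa ÷ (100 Pa/mbar) = 52.0196 mbar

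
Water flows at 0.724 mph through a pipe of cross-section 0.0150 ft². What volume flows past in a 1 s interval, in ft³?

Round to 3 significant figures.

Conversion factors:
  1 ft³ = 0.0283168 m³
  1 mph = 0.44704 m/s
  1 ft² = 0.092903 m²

0.724 mph × 0.44704 → 0.323657 m/s
0.0150 ft² × 0.092903 → 0.00139354 m²
V = v × A × t = 0.323657 m/s × 0.00139354 m² × 1 s = 4.51029×10⁻⁴ m³
4.51029×10⁻⁴ m³ ÷ (0.0283168 m³/ft³) = 0.015928 ft³

0.0159 ft³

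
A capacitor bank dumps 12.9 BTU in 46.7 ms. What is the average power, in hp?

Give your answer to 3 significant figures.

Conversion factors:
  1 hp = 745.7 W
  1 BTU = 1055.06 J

12.9 BTU × 1055.06 = 13610.3 J
46.7 ms × 0.001 = 0.0467 s
P = E / t = 13610.3 J / 0.0467 s = 291441 W
291441 W ÷ (745.7 W/hp) = 390.829 hp

391 hp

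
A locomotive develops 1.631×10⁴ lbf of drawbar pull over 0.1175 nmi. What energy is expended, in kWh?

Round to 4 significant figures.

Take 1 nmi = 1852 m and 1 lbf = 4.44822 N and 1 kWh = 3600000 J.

4.385 kWh

1.631×10⁴ lbf × 4.44822 = 72550.5 N
0.1175 nmi × 1852 = 217.61 m
W = F × d = 72550.5 N × 217.61 m = 1.57877×10⁷ J
1.57877×10⁷ J ÷ (3600000 J/kWh) = 4.38547 kWh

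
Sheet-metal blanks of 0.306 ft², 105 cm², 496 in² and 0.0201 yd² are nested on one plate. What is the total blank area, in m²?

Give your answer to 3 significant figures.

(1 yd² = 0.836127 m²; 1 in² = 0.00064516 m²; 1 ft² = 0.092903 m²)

0.306 ft² × 0.092903 → 0.0284283 m²
105 cm² × 0.0001 → 0.0105 m²
496 in² × 0.00064516 → 0.319999 m²
0.0201 yd² × 0.836127 → 0.0168062 m²
Combined: 0.0284283 + 0.0105 + 0.319999 + 0.0168062 = 0.375734 m²

0.376 m²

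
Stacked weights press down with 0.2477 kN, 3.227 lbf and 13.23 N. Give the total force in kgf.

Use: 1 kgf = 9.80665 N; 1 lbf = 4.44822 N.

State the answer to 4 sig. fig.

28.07 kgf

0.2477 kN × 1000 → 247.7 N
3.227 lbf × 4.44822 → 14.3544 N
13.23 N (already N)
Combined: 247.7 + 14.3544 + 13.23 = 275.284 N
In kgf: 275.284 / 9.80665 = 28.0712 kgf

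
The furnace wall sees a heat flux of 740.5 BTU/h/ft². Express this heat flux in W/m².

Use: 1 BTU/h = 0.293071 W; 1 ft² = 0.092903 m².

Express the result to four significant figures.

740.5 BTU/h/ft² × 0.293071 W/BTU/h ÷ 0.092903 m²/ft² = 2335.97 W/m²
2335.97 W/m²  = 2335.97 W/m²

2336 W/m²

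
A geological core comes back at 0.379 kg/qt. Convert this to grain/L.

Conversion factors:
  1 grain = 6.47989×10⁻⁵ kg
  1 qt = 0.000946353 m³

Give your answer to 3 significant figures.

6180 grain/L

0.379 kg/qt ÷ 0.000946353 m³/qt = 400.485 kg/m³
400.485 kg/m³ ÷ 6.47989×10⁻⁵ kg/grain × 0.001 m³/L = 6180.43 grain/L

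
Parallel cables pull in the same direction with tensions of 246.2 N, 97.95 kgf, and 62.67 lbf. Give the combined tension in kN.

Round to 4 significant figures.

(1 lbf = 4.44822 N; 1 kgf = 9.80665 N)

1.486 kN

246.2 N (already N)
97.95 kgf × 9.80665 = 960.561 N
62.67 lbf × 4.44822 = 278.77 N
Combined: 246.2 + 960.561 + 278.77 = 1485.53 N
In kN: 1485.53 / 1000 = 1.48553 kN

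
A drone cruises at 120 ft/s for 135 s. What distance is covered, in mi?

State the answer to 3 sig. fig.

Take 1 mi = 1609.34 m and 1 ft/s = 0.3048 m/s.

120 ft/s × 0.3048 = 36.576 m/s
d = v × t = 36.576 m/s × 135 s = 4937.76 m
4937.76 m ÷ (1609.34 m/mi) = 3.06819 mi

3.07 mi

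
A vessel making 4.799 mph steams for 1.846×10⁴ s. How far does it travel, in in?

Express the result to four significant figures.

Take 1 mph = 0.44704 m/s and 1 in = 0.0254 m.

4.799 mph × 0.44704 → 2.14534 m/s
d = v × t = 2.14534 m/s × 18460 s = 39603 m
39603 m ÷ (0.0254 m/in) = 1.55917×10⁶ in

1.559×10⁶ in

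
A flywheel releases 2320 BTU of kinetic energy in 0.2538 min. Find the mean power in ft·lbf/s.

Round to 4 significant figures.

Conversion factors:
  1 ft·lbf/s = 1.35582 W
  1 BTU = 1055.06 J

2320 BTU × 1055.06 = 2.44774×10⁶ J
0.2538 min × 60 = 15.228 s
P = E / t = 2.44774×10⁶ J / 15.228 s = 160739 W
160739 W ÷ (1.35582 W/ft·lbf/s) = 118555 ft·lbf/s

1.186×10⁵ ft·lbf/s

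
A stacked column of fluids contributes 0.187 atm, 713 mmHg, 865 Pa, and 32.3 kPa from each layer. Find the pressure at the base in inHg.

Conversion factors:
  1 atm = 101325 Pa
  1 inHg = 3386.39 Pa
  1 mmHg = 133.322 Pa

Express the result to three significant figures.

0.187 atm × 101325 = 18947.8 Pa
713 mmHg × 133.322 = 95058.6 Pa
865 Pa (already Pa)
32.3 kPa × 1000 = 32300 Pa
Combined: 18947.8 + 95058.6 + 865 + 32300 = 147171 Pa
In inHg: 147171 / 3386.39 = 43.4596 inHg

43.5 inHg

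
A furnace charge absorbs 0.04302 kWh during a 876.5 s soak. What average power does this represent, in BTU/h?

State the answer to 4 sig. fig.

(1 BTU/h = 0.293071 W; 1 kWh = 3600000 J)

0.04302 kWh × 3600000 = 154872 J
P = E / t = 154872 J / 876.5 s = 176.694 W
176.694 W ÷ (0.293071 W/BTU/h) = 602.905 BTU/h

602.9 BTU/h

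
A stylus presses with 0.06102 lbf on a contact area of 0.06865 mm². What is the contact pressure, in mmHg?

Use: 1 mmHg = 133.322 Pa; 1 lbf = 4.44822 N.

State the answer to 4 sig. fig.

0.06102 lbf × 4.44822 = 0.27143 N
0.06865 mm² × 10⁻⁶ = 6.865×10⁻⁸ m²
P = F / A = 0.27143 N / 6.865×10⁻⁸ m² = 3.95382×10⁶ Pa
3.95382×10⁶ Pa ÷ (133.322 Pa/mmHg) = 29656.2 mmHg

2.966×10⁴ mmHg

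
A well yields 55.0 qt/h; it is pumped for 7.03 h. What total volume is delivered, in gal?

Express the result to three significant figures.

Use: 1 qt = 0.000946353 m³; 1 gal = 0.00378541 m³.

96.7 gal

55.0 qt/h → 1.44582×10⁻⁵ m³/s
7.03 h → 25308 s
V = Q × t = 1.44582×10⁻⁵ × 25308 = 0.365908 m³
In gal: 0.365908 / 0.00378541 = 96.6627 gal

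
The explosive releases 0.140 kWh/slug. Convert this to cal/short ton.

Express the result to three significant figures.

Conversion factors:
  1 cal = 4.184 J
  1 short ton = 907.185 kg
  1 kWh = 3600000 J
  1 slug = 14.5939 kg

0.140 kWh/slug × 3600000 J/kWh ÷ 14.5939 kg/slug = 34535 J/kg
34535 J/kg ÷ 4.184 J/cal × 907.185 kg/short ton = 7.48796×10⁶ cal/short ton

7.49×10⁶ cal/short ton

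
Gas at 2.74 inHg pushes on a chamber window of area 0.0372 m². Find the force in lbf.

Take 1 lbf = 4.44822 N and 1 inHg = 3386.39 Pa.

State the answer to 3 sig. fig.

2.74 inHg × 3386.39 → 9278.71 Pa
F = P × A = 9278.71 Pa × 0.0372 m² = 345.168 N
345.168 N ÷ (4.44822 N/lbf) = 77.5969 lbf

77.6 lbf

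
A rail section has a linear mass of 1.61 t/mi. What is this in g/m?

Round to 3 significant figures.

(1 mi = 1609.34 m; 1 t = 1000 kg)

1000 g/m

1.61 t/mi × 1000 kg/t ÷ 1609.34 m/mi = 1.00041 kg/m
1.00041 kg/m ÷ 0.001 kg/g = 1000.41 g/m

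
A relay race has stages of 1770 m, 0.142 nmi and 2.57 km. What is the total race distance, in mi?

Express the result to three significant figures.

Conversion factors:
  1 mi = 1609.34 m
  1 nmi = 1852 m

1770 m (already m)
0.142 nmi × 1852 = 262.984 m
2.57 km × 1000 = 2570 m
Total: 1770 + 262.984 + 2570 = 4602.98 m
In mi: 4602.98 / 1609.34 = 2.86017 mi

2.86 mi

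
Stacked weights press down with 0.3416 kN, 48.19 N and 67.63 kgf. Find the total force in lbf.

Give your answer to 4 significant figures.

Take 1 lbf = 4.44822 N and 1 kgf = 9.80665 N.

0.3416 kN × 1000 = 341.6 N
48.19 N (already N)
67.63 kgf × 9.80665 = 663.224 N
Total: 341.6 + 48.19 + 663.224 = 1053.01 N
In lbf: 1053.01 / 4.44822 = 236.726 lbf

236.7 lbf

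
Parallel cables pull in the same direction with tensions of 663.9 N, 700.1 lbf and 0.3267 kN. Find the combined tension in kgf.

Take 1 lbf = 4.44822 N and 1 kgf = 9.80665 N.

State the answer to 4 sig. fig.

663.9 N (already N)
700.1 lbf × 4.44822 = 3114.2 N
0.3267 kN × 1000 = 326.7 N
Sum: 663.9 + 3114.2 + 326.7 = 4104.8 N
In kgf: 4104.8 / 9.80665 = 418.573 kgf

418.6 kgf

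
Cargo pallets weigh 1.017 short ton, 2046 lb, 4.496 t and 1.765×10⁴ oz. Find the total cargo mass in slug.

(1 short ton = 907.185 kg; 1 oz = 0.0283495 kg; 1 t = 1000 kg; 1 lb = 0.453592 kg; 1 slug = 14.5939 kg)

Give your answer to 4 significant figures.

469.2 slug

1.017 short ton × 907.185 → 922.607 kg
2046 lb × 0.453592 → 928.049 kg
4.496 t × 1000 → 4496 kg
1.765×10⁴ oz × 0.0283495 → 500.369 kg
Sum: 922.607 + 928.049 + 4496 + 500.369 = 6847.02 kg
In slug: 6847.02 / 14.5939 = 469.17 slug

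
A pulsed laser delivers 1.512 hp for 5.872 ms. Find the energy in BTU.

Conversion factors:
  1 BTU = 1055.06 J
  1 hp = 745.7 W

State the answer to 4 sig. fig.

1.512 hp × 745.7 → 1127.5 W
5.872 ms × 0.001 → 0.005872 s
E = P × t = 1127.5 W × 0.005872 s = 6.62068 J
6.62068 J ÷ (1055.06 J/BTU) = 0.00627517 BTU

0.006275 BTU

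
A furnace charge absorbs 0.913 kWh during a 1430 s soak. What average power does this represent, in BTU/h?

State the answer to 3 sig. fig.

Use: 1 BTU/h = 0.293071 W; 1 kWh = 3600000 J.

0.913 kWh × 3600000 = 3.2868×10⁶ J
P = E / t = 3.2868×10⁶ J / 1430 s = 2298.46 W
2298.46 W ÷ (0.293071 W/BTU/h) = 7842.67 BTU/h

7840 BTU/h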